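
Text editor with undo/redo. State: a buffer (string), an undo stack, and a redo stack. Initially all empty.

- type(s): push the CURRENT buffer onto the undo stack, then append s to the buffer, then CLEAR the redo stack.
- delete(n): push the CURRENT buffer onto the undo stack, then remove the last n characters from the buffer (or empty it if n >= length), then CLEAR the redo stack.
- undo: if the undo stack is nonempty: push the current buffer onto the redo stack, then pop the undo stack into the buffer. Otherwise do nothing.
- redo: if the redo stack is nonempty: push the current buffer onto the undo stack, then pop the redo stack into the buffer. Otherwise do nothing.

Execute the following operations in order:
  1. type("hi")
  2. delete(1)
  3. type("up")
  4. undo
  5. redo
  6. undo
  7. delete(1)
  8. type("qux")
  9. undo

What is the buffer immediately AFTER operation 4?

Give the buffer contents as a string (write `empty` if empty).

Answer: h

Derivation:
After op 1 (type): buf='hi' undo_depth=1 redo_depth=0
After op 2 (delete): buf='h' undo_depth=2 redo_depth=0
After op 3 (type): buf='hup' undo_depth=3 redo_depth=0
After op 4 (undo): buf='h' undo_depth=2 redo_depth=1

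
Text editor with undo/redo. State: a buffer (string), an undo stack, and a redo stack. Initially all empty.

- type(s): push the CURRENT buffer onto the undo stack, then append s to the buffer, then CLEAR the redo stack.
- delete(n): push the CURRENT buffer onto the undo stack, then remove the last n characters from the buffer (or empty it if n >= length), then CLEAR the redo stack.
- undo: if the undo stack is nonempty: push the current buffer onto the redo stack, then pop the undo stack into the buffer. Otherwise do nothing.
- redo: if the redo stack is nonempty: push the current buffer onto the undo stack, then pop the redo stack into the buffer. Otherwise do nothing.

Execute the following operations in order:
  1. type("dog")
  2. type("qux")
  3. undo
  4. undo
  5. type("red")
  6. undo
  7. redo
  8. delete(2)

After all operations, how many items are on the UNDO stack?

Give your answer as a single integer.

Answer: 2

Derivation:
After op 1 (type): buf='dog' undo_depth=1 redo_depth=0
After op 2 (type): buf='dogqux' undo_depth=2 redo_depth=0
After op 3 (undo): buf='dog' undo_depth=1 redo_depth=1
After op 4 (undo): buf='(empty)' undo_depth=0 redo_depth=2
After op 5 (type): buf='red' undo_depth=1 redo_depth=0
After op 6 (undo): buf='(empty)' undo_depth=0 redo_depth=1
After op 7 (redo): buf='red' undo_depth=1 redo_depth=0
After op 8 (delete): buf='r' undo_depth=2 redo_depth=0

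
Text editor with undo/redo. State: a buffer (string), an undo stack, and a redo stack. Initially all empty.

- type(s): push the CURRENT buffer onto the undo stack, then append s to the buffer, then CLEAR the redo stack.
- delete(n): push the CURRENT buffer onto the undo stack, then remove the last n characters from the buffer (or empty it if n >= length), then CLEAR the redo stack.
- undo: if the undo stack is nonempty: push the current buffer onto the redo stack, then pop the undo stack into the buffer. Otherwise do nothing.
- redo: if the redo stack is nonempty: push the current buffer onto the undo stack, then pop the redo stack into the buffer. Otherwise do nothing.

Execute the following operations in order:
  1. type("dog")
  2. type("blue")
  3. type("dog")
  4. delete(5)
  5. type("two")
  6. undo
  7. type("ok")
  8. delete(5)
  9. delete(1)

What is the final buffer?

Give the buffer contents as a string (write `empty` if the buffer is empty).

After op 1 (type): buf='dog' undo_depth=1 redo_depth=0
After op 2 (type): buf='dogblue' undo_depth=2 redo_depth=0
After op 3 (type): buf='dogbluedog' undo_depth=3 redo_depth=0
After op 4 (delete): buf='dogbl' undo_depth=4 redo_depth=0
After op 5 (type): buf='dogbltwo' undo_depth=5 redo_depth=0
After op 6 (undo): buf='dogbl' undo_depth=4 redo_depth=1
After op 7 (type): buf='dogblok' undo_depth=5 redo_depth=0
After op 8 (delete): buf='do' undo_depth=6 redo_depth=0
After op 9 (delete): buf='d' undo_depth=7 redo_depth=0

Answer: d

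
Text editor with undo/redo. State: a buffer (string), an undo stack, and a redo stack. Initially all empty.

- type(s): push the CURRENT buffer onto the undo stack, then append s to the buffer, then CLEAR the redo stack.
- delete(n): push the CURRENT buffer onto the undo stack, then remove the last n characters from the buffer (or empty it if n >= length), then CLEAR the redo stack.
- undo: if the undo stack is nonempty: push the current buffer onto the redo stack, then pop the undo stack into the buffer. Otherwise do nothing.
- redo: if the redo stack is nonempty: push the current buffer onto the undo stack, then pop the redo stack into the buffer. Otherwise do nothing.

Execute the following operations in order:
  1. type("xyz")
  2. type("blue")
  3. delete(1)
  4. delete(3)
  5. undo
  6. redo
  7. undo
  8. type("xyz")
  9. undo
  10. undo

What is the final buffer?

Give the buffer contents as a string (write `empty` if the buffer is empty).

Answer: xyzblue

Derivation:
After op 1 (type): buf='xyz' undo_depth=1 redo_depth=0
After op 2 (type): buf='xyzblue' undo_depth=2 redo_depth=0
After op 3 (delete): buf='xyzblu' undo_depth=3 redo_depth=0
After op 4 (delete): buf='xyz' undo_depth=4 redo_depth=0
After op 5 (undo): buf='xyzblu' undo_depth=3 redo_depth=1
After op 6 (redo): buf='xyz' undo_depth=4 redo_depth=0
After op 7 (undo): buf='xyzblu' undo_depth=3 redo_depth=1
After op 8 (type): buf='xyzbluxyz' undo_depth=4 redo_depth=0
After op 9 (undo): buf='xyzblu' undo_depth=3 redo_depth=1
After op 10 (undo): buf='xyzblue' undo_depth=2 redo_depth=2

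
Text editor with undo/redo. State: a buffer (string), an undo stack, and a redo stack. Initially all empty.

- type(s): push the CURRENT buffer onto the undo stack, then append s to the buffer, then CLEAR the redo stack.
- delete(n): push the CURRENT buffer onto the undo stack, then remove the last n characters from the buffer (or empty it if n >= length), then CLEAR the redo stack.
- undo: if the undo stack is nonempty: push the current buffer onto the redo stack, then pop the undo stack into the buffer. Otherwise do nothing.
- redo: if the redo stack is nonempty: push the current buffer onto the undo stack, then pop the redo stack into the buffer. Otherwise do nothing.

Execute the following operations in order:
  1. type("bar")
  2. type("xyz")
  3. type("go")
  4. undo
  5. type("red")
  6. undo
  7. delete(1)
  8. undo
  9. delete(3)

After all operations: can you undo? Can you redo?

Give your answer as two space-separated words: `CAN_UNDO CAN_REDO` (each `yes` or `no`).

Answer: yes no

Derivation:
After op 1 (type): buf='bar' undo_depth=1 redo_depth=0
After op 2 (type): buf='barxyz' undo_depth=2 redo_depth=0
After op 3 (type): buf='barxyzgo' undo_depth=3 redo_depth=0
After op 4 (undo): buf='barxyz' undo_depth=2 redo_depth=1
After op 5 (type): buf='barxyzred' undo_depth=3 redo_depth=0
After op 6 (undo): buf='barxyz' undo_depth=2 redo_depth=1
After op 7 (delete): buf='barxy' undo_depth=3 redo_depth=0
After op 8 (undo): buf='barxyz' undo_depth=2 redo_depth=1
After op 9 (delete): buf='bar' undo_depth=3 redo_depth=0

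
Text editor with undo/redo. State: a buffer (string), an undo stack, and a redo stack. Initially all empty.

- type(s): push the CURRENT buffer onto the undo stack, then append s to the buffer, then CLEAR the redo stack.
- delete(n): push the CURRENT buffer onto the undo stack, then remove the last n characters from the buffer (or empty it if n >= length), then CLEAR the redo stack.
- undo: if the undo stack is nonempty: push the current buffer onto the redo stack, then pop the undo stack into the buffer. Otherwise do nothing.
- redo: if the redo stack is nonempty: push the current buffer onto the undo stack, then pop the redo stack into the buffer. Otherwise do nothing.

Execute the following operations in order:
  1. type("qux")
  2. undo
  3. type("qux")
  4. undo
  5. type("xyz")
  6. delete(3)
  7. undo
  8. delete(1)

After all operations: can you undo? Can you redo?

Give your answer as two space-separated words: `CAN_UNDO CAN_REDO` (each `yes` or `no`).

Answer: yes no

Derivation:
After op 1 (type): buf='qux' undo_depth=1 redo_depth=0
After op 2 (undo): buf='(empty)' undo_depth=0 redo_depth=1
After op 3 (type): buf='qux' undo_depth=1 redo_depth=0
After op 4 (undo): buf='(empty)' undo_depth=0 redo_depth=1
After op 5 (type): buf='xyz' undo_depth=1 redo_depth=0
After op 6 (delete): buf='(empty)' undo_depth=2 redo_depth=0
After op 7 (undo): buf='xyz' undo_depth=1 redo_depth=1
After op 8 (delete): buf='xy' undo_depth=2 redo_depth=0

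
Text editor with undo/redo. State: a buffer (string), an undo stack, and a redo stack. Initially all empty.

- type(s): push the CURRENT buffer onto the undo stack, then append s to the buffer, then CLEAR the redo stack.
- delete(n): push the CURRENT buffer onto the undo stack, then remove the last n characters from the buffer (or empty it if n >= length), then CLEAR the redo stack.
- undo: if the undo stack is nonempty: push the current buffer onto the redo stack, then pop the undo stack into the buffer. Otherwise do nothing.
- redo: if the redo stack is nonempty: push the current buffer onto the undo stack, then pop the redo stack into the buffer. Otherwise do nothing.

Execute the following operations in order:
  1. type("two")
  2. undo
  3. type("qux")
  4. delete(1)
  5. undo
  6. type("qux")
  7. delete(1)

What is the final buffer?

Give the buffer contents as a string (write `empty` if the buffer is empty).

After op 1 (type): buf='two' undo_depth=1 redo_depth=0
After op 2 (undo): buf='(empty)' undo_depth=0 redo_depth=1
After op 3 (type): buf='qux' undo_depth=1 redo_depth=0
After op 4 (delete): buf='qu' undo_depth=2 redo_depth=0
After op 5 (undo): buf='qux' undo_depth=1 redo_depth=1
After op 6 (type): buf='quxqux' undo_depth=2 redo_depth=0
After op 7 (delete): buf='quxqu' undo_depth=3 redo_depth=0

Answer: quxqu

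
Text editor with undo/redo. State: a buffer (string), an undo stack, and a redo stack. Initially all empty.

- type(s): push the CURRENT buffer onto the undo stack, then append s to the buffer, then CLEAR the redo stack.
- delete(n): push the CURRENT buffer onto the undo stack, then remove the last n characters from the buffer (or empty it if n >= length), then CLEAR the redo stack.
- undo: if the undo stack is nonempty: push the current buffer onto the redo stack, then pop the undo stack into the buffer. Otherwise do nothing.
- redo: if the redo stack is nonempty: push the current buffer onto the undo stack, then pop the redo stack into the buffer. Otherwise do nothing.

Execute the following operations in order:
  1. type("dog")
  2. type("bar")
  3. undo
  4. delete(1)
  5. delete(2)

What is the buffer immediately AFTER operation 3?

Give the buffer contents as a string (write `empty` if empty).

After op 1 (type): buf='dog' undo_depth=1 redo_depth=0
After op 2 (type): buf='dogbar' undo_depth=2 redo_depth=0
After op 3 (undo): buf='dog' undo_depth=1 redo_depth=1

Answer: dog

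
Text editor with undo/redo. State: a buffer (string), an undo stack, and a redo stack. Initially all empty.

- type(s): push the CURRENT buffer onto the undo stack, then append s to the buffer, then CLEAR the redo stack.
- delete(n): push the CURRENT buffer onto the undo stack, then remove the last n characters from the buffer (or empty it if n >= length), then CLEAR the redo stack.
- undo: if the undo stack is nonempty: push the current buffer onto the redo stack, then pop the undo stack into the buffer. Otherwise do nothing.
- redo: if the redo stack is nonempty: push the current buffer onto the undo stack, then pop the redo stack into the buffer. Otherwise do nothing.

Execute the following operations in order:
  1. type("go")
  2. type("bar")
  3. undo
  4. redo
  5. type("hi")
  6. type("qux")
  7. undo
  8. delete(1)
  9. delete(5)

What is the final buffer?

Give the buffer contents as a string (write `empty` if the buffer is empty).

After op 1 (type): buf='go' undo_depth=1 redo_depth=0
After op 2 (type): buf='gobar' undo_depth=2 redo_depth=0
After op 3 (undo): buf='go' undo_depth=1 redo_depth=1
After op 4 (redo): buf='gobar' undo_depth=2 redo_depth=0
After op 5 (type): buf='gobarhi' undo_depth=3 redo_depth=0
After op 6 (type): buf='gobarhiqux' undo_depth=4 redo_depth=0
After op 7 (undo): buf='gobarhi' undo_depth=3 redo_depth=1
After op 8 (delete): buf='gobarh' undo_depth=4 redo_depth=0
After op 9 (delete): buf='g' undo_depth=5 redo_depth=0

Answer: g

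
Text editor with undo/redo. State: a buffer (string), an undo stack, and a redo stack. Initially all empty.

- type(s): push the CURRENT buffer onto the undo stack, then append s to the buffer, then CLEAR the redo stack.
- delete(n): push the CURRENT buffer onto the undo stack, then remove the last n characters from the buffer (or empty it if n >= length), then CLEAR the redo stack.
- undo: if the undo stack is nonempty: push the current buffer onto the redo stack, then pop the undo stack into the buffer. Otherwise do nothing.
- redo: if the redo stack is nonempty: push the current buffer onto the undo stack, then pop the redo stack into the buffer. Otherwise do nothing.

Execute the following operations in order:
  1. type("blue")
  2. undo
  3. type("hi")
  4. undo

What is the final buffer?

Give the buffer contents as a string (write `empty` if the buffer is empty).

After op 1 (type): buf='blue' undo_depth=1 redo_depth=0
After op 2 (undo): buf='(empty)' undo_depth=0 redo_depth=1
After op 3 (type): buf='hi' undo_depth=1 redo_depth=0
After op 4 (undo): buf='(empty)' undo_depth=0 redo_depth=1

Answer: empty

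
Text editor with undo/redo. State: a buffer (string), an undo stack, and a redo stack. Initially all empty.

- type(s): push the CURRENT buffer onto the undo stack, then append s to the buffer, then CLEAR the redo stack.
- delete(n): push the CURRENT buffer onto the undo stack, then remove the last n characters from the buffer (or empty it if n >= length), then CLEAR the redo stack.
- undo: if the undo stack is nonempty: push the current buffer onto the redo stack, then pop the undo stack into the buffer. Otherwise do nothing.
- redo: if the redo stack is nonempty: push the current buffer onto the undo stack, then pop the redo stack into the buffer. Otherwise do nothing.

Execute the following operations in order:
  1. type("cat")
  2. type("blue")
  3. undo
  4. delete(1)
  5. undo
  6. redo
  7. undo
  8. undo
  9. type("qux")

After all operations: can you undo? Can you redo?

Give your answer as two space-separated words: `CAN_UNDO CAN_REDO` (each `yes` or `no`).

After op 1 (type): buf='cat' undo_depth=1 redo_depth=0
After op 2 (type): buf='catblue' undo_depth=2 redo_depth=0
After op 3 (undo): buf='cat' undo_depth=1 redo_depth=1
After op 4 (delete): buf='ca' undo_depth=2 redo_depth=0
After op 5 (undo): buf='cat' undo_depth=1 redo_depth=1
After op 6 (redo): buf='ca' undo_depth=2 redo_depth=0
After op 7 (undo): buf='cat' undo_depth=1 redo_depth=1
After op 8 (undo): buf='(empty)' undo_depth=0 redo_depth=2
After op 9 (type): buf='qux' undo_depth=1 redo_depth=0

Answer: yes no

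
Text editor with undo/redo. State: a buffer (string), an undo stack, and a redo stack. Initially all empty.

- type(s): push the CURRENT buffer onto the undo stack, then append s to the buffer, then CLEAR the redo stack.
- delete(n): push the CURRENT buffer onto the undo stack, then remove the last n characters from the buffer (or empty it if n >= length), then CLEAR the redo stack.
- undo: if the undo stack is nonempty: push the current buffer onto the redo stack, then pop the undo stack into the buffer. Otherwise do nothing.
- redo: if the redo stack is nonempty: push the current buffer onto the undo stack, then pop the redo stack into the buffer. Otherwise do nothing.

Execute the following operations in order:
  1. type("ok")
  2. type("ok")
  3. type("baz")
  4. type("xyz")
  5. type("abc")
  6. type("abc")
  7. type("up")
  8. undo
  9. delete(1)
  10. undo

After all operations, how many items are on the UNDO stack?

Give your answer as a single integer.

After op 1 (type): buf='ok' undo_depth=1 redo_depth=0
After op 2 (type): buf='okok' undo_depth=2 redo_depth=0
After op 3 (type): buf='okokbaz' undo_depth=3 redo_depth=0
After op 4 (type): buf='okokbazxyz' undo_depth=4 redo_depth=0
After op 5 (type): buf='okokbazxyzabc' undo_depth=5 redo_depth=0
After op 6 (type): buf='okokbazxyzabcabc' undo_depth=6 redo_depth=0
After op 7 (type): buf='okokbazxyzabcabcup' undo_depth=7 redo_depth=0
After op 8 (undo): buf='okokbazxyzabcabc' undo_depth=6 redo_depth=1
After op 9 (delete): buf='okokbazxyzabcab' undo_depth=7 redo_depth=0
After op 10 (undo): buf='okokbazxyzabcabc' undo_depth=6 redo_depth=1

Answer: 6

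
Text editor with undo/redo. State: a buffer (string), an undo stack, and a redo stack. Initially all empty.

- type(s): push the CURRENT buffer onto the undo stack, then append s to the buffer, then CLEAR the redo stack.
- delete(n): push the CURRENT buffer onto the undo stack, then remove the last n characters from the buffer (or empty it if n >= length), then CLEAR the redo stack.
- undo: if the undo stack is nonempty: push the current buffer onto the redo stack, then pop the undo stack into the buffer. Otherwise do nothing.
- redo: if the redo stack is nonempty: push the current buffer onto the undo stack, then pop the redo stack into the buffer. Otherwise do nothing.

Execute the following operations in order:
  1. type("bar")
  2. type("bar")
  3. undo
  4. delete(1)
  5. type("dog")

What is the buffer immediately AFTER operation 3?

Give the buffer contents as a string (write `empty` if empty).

Answer: bar

Derivation:
After op 1 (type): buf='bar' undo_depth=1 redo_depth=0
After op 2 (type): buf='barbar' undo_depth=2 redo_depth=0
After op 3 (undo): buf='bar' undo_depth=1 redo_depth=1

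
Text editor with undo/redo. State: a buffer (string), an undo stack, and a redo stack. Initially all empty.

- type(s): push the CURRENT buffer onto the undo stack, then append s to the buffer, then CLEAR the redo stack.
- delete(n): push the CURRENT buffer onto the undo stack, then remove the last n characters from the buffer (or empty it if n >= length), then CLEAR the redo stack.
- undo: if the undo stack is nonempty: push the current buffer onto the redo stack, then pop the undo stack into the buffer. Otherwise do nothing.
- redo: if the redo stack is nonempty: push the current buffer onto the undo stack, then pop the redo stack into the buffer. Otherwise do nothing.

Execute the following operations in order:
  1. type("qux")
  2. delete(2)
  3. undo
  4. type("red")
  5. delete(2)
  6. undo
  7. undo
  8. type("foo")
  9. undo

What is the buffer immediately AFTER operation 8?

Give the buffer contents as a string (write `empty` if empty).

Answer: quxfoo

Derivation:
After op 1 (type): buf='qux' undo_depth=1 redo_depth=0
After op 2 (delete): buf='q' undo_depth=2 redo_depth=0
After op 3 (undo): buf='qux' undo_depth=1 redo_depth=1
After op 4 (type): buf='quxred' undo_depth=2 redo_depth=0
After op 5 (delete): buf='quxr' undo_depth=3 redo_depth=0
After op 6 (undo): buf='quxred' undo_depth=2 redo_depth=1
After op 7 (undo): buf='qux' undo_depth=1 redo_depth=2
After op 8 (type): buf='quxfoo' undo_depth=2 redo_depth=0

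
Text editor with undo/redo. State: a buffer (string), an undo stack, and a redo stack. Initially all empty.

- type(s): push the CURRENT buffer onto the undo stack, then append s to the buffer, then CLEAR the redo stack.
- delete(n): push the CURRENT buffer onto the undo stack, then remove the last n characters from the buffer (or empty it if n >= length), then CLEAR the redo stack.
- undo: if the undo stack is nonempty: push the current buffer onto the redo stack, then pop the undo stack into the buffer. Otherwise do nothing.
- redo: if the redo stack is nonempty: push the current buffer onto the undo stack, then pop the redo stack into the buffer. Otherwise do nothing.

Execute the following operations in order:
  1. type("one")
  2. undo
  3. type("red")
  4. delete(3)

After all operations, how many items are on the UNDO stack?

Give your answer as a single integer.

Answer: 2

Derivation:
After op 1 (type): buf='one' undo_depth=1 redo_depth=0
After op 2 (undo): buf='(empty)' undo_depth=0 redo_depth=1
After op 3 (type): buf='red' undo_depth=1 redo_depth=0
After op 4 (delete): buf='(empty)' undo_depth=2 redo_depth=0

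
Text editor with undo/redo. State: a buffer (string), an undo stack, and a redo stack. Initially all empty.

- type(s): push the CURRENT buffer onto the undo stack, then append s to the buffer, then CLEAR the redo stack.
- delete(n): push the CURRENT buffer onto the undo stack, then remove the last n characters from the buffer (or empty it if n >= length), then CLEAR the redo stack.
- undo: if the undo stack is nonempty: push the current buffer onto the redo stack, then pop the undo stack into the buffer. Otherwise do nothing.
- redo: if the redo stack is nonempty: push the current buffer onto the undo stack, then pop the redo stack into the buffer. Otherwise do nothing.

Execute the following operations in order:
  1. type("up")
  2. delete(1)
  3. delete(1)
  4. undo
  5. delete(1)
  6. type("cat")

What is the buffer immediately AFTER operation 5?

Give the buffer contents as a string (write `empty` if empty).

Answer: empty

Derivation:
After op 1 (type): buf='up' undo_depth=1 redo_depth=0
After op 2 (delete): buf='u' undo_depth=2 redo_depth=0
After op 3 (delete): buf='(empty)' undo_depth=3 redo_depth=0
After op 4 (undo): buf='u' undo_depth=2 redo_depth=1
After op 5 (delete): buf='(empty)' undo_depth=3 redo_depth=0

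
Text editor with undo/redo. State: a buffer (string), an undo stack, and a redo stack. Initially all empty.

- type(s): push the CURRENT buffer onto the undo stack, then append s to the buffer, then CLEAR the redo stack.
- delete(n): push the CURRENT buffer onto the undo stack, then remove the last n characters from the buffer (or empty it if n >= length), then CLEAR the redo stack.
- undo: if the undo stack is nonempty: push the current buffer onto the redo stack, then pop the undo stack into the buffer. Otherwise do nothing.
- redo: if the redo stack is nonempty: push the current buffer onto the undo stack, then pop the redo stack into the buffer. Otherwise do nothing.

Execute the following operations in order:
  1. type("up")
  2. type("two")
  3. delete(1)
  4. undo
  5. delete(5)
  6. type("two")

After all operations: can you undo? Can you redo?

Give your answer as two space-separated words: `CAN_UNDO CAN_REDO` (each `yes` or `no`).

After op 1 (type): buf='up' undo_depth=1 redo_depth=0
After op 2 (type): buf='uptwo' undo_depth=2 redo_depth=0
After op 3 (delete): buf='uptw' undo_depth=3 redo_depth=0
After op 4 (undo): buf='uptwo' undo_depth=2 redo_depth=1
After op 5 (delete): buf='(empty)' undo_depth=3 redo_depth=0
After op 6 (type): buf='two' undo_depth=4 redo_depth=0

Answer: yes no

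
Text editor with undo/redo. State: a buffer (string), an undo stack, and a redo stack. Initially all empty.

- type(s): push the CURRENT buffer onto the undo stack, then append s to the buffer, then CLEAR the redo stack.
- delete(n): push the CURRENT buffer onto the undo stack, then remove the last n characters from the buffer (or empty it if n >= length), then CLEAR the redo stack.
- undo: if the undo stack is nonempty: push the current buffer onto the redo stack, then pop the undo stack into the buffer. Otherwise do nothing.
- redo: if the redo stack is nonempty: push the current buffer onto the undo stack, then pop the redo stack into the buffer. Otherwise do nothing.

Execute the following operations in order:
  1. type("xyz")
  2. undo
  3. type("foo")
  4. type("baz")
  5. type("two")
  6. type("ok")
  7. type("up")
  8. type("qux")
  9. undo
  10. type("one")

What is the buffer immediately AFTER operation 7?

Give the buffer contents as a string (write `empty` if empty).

Answer: foobaztwookup

Derivation:
After op 1 (type): buf='xyz' undo_depth=1 redo_depth=0
After op 2 (undo): buf='(empty)' undo_depth=0 redo_depth=1
After op 3 (type): buf='foo' undo_depth=1 redo_depth=0
After op 4 (type): buf='foobaz' undo_depth=2 redo_depth=0
After op 5 (type): buf='foobaztwo' undo_depth=3 redo_depth=0
After op 6 (type): buf='foobaztwook' undo_depth=4 redo_depth=0
After op 7 (type): buf='foobaztwookup' undo_depth=5 redo_depth=0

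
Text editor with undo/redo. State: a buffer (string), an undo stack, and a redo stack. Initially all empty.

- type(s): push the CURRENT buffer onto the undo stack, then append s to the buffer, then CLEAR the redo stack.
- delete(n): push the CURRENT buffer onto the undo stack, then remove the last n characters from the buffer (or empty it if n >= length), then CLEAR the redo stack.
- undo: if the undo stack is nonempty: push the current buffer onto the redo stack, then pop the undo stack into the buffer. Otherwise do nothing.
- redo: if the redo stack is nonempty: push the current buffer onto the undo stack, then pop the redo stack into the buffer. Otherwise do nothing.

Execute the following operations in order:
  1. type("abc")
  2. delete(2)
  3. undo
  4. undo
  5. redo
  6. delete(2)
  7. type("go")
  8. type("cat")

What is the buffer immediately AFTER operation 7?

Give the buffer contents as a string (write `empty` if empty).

After op 1 (type): buf='abc' undo_depth=1 redo_depth=0
After op 2 (delete): buf='a' undo_depth=2 redo_depth=0
After op 3 (undo): buf='abc' undo_depth=1 redo_depth=1
After op 4 (undo): buf='(empty)' undo_depth=0 redo_depth=2
After op 5 (redo): buf='abc' undo_depth=1 redo_depth=1
After op 6 (delete): buf='a' undo_depth=2 redo_depth=0
After op 7 (type): buf='ago' undo_depth=3 redo_depth=0

Answer: ago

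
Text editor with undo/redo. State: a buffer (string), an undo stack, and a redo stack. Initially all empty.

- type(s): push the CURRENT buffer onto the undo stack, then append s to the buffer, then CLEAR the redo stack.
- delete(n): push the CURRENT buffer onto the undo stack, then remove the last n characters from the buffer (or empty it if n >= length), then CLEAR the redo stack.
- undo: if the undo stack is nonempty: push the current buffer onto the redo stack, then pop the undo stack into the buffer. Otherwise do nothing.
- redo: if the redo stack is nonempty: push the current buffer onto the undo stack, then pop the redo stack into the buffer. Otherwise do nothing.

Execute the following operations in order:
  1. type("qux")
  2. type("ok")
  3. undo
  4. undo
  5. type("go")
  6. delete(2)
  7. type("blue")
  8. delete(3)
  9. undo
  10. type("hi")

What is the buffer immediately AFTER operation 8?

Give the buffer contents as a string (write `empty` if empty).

After op 1 (type): buf='qux' undo_depth=1 redo_depth=0
After op 2 (type): buf='quxok' undo_depth=2 redo_depth=0
After op 3 (undo): buf='qux' undo_depth=1 redo_depth=1
After op 4 (undo): buf='(empty)' undo_depth=0 redo_depth=2
After op 5 (type): buf='go' undo_depth=1 redo_depth=0
After op 6 (delete): buf='(empty)' undo_depth=2 redo_depth=0
After op 7 (type): buf='blue' undo_depth=3 redo_depth=0
After op 8 (delete): buf='b' undo_depth=4 redo_depth=0

Answer: b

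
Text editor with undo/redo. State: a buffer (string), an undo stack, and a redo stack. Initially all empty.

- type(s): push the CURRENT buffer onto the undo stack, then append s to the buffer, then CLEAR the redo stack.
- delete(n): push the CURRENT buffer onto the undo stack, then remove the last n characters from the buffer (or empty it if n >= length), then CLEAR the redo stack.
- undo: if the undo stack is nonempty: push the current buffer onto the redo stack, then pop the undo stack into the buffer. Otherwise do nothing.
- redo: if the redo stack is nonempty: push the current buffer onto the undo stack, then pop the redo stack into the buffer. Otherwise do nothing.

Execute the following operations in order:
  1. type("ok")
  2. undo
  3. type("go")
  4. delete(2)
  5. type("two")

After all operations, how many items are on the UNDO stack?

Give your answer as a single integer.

Answer: 3

Derivation:
After op 1 (type): buf='ok' undo_depth=1 redo_depth=0
After op 2 (undo): buf='(empty)' undo_depth=0 redo_depth=1
After op 3 (type): buf='go' undo_depth=1 redo_depth=0
After op 4 (delete): buf='(empty)' undo_depth=2 redo_depth=0
After op 5 (type): buf='two' undo_depth=3 redo_depth=0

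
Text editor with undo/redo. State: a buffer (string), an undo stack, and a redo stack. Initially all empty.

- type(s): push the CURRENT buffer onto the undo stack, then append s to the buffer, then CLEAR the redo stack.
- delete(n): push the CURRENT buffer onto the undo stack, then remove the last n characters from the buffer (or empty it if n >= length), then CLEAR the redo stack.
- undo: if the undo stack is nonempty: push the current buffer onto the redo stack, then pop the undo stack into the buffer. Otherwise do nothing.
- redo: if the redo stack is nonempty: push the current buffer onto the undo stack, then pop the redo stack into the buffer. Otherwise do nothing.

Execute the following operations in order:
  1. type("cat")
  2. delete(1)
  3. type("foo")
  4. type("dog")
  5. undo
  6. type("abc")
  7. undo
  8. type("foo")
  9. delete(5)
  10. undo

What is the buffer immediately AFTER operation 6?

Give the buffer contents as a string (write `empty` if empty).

Answer: cafooabc

Derivation:
After op 1 (type): buf='cat' undo_depth=1 redo_depth=0
After op 2 (delete): buf='ca' undo_depth=2 redo_depth=0
After op 3 (type): buf='cafoo' undo_depth=3 redo_depth=0
After op 4 (type): buf='cafoodog' undo_depth=4 redo_depth=0
After op 5 (undo): buf='cafoo' undo_depth=3 redo_depth=1
After op 6 (type): buf='cafooabc' undo_depth=4 redo_depth=0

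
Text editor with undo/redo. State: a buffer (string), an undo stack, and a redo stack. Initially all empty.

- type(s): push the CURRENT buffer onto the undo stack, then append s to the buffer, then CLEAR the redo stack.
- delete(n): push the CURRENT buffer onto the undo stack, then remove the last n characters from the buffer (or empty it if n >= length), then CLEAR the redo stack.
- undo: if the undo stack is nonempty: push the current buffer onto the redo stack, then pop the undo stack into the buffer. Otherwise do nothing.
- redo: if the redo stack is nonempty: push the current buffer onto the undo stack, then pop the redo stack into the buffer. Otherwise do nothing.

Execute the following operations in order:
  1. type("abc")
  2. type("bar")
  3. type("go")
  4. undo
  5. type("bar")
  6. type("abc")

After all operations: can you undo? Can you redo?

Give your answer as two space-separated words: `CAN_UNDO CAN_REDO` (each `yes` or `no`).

Answer: yes no

Derivation:
After op 1 (type): buf='abc' undo_depth=1 redo_depth=0
After op 2 (type): buf='abcbar' undo_depth=2 redo_depth=0
After op 3 (type): buf='abcbargo' undo_depth=3 redo_depth=0
After op 4 (undo): buf='abcbar' undo_depth=2 redo_depth=1
After op 5 (type): buf='abcbarbar' undo_depth=3 redo_depth=0
After op 6 (type): buf='abcbarbarabc' undo_depth=4 redo_depth=0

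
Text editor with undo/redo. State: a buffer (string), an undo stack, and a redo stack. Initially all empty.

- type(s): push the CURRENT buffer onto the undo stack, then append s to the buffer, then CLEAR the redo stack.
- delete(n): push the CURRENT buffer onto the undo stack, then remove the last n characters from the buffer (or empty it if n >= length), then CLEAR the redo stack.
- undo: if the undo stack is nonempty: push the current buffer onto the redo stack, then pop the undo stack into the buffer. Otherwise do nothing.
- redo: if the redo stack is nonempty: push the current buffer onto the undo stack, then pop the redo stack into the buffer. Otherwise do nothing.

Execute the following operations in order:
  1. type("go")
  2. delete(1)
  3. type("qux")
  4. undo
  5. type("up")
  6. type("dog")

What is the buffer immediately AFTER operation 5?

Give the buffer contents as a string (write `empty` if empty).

Answer: gup

Derivation:
After op 1 (type): buf='go' undo_depth=1 redo_depth=0
After op 2 (delete): buf='g' undo_depth=2 redo_depth=0
After op 3 (type): buf='gqux' undo_depth=3 redo_depth=0
After op 4 (undo): buf='g' undo_depth=2 redo_depth=1
After op 5 (type): buf='gup' undo_depth=3 redo_depth=0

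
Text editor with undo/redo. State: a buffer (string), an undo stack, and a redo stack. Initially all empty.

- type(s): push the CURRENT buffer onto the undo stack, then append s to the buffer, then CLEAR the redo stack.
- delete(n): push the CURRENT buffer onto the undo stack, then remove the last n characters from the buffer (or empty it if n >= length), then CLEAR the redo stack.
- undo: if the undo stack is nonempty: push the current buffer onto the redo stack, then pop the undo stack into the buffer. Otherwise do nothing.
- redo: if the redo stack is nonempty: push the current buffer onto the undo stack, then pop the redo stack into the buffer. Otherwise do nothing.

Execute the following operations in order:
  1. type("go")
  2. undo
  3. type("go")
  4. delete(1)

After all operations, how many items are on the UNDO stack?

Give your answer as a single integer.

Answer: 2

Derivation:
After op 1 (type): buf='go' undo_depth=1 redo_depth=0
After op 2 (undo): buf='(empty)' undo_depth=0 redo_depth=1
After op 3 (type): buf='go' undo_depth=1 redo_depth=0
After op 4 (delete): buf='g' undo_depth=2 redo_depth=0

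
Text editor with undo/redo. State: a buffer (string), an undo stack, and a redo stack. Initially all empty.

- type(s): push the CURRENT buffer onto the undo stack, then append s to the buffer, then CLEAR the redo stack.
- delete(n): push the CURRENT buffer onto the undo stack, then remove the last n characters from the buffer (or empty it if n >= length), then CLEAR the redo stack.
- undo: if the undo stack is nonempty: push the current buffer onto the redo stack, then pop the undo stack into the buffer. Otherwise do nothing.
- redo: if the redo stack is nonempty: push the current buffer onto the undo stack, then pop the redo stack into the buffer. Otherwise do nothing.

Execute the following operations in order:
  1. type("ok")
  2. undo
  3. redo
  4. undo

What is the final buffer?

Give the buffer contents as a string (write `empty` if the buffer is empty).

Answer: empty

Derivation:
After op 1 (type): buf='ok' undo_depth=1 redo_depth=0
After op 2 (undo): buf='(empty)' undo_depth=0 redo_depth=1
After op 3 (redo): buf='ok' undo_depth=1 redo_depth=0
After op 4 (undo): buf='(empty)' undo_depth=0 redo_depth=1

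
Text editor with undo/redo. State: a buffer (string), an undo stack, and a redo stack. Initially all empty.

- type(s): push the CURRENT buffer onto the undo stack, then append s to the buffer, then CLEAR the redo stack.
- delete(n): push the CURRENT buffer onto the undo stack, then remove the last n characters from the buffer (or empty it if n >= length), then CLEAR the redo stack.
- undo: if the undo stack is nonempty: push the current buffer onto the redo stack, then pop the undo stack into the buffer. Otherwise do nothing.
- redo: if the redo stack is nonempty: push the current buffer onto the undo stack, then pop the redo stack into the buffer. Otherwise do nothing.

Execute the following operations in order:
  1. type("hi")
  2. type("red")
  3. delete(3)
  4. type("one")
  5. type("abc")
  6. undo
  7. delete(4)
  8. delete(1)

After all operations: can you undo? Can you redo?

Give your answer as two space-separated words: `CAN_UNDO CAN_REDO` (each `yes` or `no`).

Answer: yes no

Derivation:
After op 1 (type): buf='hi' undo_depth=1 redo_depth=0
After op 2 (type): buf='hired' undo_depth=2 redo_depth=0
After op 3 (delete): buf='hi' undo_depth=3 redo_depth=0
After op 4 (type): buf='hione' undo_depth=4 redo_depth=0
After op 5 (type): buf='hioneabc' undo_depth=5 redo_depth=0
After op 6 (undo): buf='hione' undo_depth=4 redo_depth=1
After op 7 (delete): buf='h' undo_depth=5 redo_depth=0
After op 8 (delete): buf='(empty)' undo_depth=6 redo_depth=0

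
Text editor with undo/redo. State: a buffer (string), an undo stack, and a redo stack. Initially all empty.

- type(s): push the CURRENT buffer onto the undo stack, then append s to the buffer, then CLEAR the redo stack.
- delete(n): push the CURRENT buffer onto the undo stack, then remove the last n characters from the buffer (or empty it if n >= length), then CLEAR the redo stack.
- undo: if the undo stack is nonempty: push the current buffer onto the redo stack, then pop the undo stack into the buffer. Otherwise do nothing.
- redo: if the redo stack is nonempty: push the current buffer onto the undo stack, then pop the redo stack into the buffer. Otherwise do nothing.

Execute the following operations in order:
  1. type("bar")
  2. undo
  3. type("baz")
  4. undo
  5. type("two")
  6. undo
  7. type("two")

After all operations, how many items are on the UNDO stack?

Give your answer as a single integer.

After op 1 (type): buf='bar' undo_depth=1 redo_depth=0
After op 2 (undo): buf='(empty)' undo_depth=0 redo_depth=1
After op 3 (type): buf='baz' undo_depth=1 redo_depth=0
After op 4 (undo): buf='(empty)' undo_depth=0 redo_depth=1
After op 5 (type): buf='two' undo_depth=1 redo_depth=0
After op 6 (undo): buf='(empty)' undo_depth=0 redo_depth=1
After op 7 (type): buf='two' undo_depth=1 redo_depth=0

Answer: 1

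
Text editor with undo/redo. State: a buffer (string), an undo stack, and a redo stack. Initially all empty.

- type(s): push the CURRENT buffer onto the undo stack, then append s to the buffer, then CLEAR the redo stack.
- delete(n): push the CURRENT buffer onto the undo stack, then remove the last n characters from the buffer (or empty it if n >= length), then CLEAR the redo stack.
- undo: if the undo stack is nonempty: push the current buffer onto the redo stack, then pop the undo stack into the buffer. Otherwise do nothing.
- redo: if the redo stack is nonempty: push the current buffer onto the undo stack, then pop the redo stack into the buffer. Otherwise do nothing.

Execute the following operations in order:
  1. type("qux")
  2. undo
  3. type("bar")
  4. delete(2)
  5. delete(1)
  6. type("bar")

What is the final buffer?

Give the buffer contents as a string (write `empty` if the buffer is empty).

After op 1 (type): buf='qux' undo_depth=1 redo_depth=0
After op 2 (undo): buf='(empty)' undo_depth=0 redo_depth=1
After op 3 (type): buf='bar' undo_depth=1 redo_depth=0
After op 4 (delete): buf='b' undo_depth=2 redo_depth=0
After op 5 (delete): buf='(empty)' undo_depth=3 redo_depth=0
After op 6 (type): buf='bar' undo_depth=4 redo_depth=0

Answer: bar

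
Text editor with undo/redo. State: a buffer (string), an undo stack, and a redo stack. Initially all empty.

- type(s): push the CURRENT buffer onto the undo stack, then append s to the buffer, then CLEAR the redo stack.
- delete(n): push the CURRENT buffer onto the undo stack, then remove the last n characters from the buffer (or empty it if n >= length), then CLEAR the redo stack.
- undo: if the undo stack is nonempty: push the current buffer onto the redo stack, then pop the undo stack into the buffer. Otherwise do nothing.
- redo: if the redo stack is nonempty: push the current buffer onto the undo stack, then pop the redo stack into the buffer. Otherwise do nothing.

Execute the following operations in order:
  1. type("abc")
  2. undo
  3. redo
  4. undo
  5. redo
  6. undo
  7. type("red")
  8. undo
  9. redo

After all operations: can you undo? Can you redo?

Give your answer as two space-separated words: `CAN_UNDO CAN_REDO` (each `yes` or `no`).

After op 1 (type): buf='abc' undo_depth=1 redo_depth=0
After op 2 (undo): buf='(empty)' undo_depth=0 redo_depth=1
After op 3 (redo): buf='abc' undo_depth=1 redo_depth=0
After op 4 (undo): buf='(empty)' undo_depth=0 redo_depth=1
After op 5 (redo): buf='abc' undo_depth=1 redo_depth=0
After op 6 (undo): buf='(empty)' undo_depth=0 redo_depth=1
After op 7 (type): buf='red' undo_depth=1 redo_depth=0
After op 8 (undo): buf='(empty)' undo_depth=0 redo_depth=1
After op 9 (redo): buf='red' undo_depth=1 redo_depth=0

Answer: yes no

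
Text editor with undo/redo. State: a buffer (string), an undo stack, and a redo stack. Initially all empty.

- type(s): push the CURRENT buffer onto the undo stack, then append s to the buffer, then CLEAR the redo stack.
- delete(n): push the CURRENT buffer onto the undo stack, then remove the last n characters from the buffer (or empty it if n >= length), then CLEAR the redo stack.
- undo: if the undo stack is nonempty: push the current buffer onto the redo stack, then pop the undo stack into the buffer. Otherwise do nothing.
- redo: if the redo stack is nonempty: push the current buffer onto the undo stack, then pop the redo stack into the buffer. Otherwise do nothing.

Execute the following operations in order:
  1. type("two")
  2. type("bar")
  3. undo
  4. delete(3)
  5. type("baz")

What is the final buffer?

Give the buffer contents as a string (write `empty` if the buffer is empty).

Answer: baz

Derivation:
After op 1 (type): buf='two' undo_depth=1 redo_depth=0
After op 2 (type): buf='twobar' undo_depth=2 redo_depth=0
After op 3 (undo): buf='two' undo_depth=1 redo_depth=1
After op 4 (delete): buf='(empty)' undo_depth=2 redo_depth=0
After op 5 (type): buf='baz' undo_depth=3 redo_depth=0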